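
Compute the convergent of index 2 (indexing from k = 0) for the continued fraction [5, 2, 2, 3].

Using pₖ = aₖpₖ₋₁ + pₖ₋₂, qₖ = aₖqₖ₋₁ + qₖ₋₂ (with p₋₁=1, p₋₂=0, q₋₁=0, q₋₂=1):
  k=0: a=5, p=5, q=1
  k=1: a=2, p=11, q=2
  k=2: a=2, p=27, q=5

27/5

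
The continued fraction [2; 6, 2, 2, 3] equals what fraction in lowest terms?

235/109

Fold from the inside: start with 3/1.
  2 + 1/3 = 7/3
  2 + 3/7 = 17/7
  6 + 7/17 = 109/17
  2 + 17/109 = 235/109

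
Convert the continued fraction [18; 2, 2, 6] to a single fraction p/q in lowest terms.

589/32

Fold from the inside: start with 6/1.
  2 + 1/6 = 13/6
  2 + 6/13 = 32/13
  18 + 13/32 = 589/32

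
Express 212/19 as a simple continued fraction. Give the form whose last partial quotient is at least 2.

[11; 6, 3]

212 = 11*19 + 3
19 = 6*3 + 1
3 = 3*1 + 0  (stop)
So 212/19 = [11; 6, 3].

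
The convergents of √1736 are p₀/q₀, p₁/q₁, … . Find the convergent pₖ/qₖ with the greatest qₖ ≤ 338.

10458/251

√1736 = [41; 1, 1, 1, 82, …] (period length 4).
Convergents:
  p_0/q_0 = 41/1
  p_1/q_1 = 42/1
  p_2/q_2 = 83/2
  p_3/q_3 = 125/3
  p_4/q_4 = 10333/248
  p_5/q_5 = 10458/251
  p_6/q_6 = 20791/499
q_5 = 251 ≤ 338 < 499 = q_6, so the answer is 10458/251.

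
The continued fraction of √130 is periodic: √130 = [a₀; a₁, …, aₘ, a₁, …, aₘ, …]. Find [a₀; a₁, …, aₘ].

[11; 2, 2, 22]

a₀ = ⌊√130⌋ = 11.
With m₀=0, d₀=1 and mₖ₊₁ = dₖaₖ − mₖ, dₖ₊₁ = (n − mₖ₊₁²)/dₖ, aₖ₊₁ = ⌊(a₀+mₖ₊₁)/dₖ₊₁⌋:
  k=1: m=11, d=9, a=2
  k=2: m=7, d=9, a=2
  k=3: m=11, d=1, a=22
d=1 and a=2a₀=22 at k=3, so the next step gives (m, d) = (11, 9) again — its k=1 value — and the period has length 3.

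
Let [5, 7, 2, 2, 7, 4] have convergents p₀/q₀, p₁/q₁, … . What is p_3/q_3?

Using pₖ = aₖpₖ₋₁ + pₖ₋₂, qₖ = aₖqₖ₋₁ + qₖ₋₂ (with p₋₁=1, p₋₂=0, q₋₁=0, q₋₂=1):
  k=0: a=5, p=5, q=1
  k=1: a=7, p=36, q=7
  k=2: a=2, p=77, q=15
  k=3: a=2, p=190, q=37

190/37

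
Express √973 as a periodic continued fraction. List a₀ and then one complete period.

a₀ = ⌊√973⌋ = 31.
With m₀=0, d₀=1 and mₖ₊₁ = dₖaₖ − mₖ, dₖ₊₁ = (n − mₖ₊₁²)/dₖ, aₖ₊₁ = ⌊(a₀+mₖ₊₁)/dₖ₊₁⌋:
  k=1: m=31, d=12, a=5
  k=2: m=29, d=11, a=5
  k=3: m=26, d=27, a=2
  k=4: m=28, d=7, a=8
  k=5: m=28, d=27, a=2
  k=6: m=26, d=11, a=5
  k=7: m=29, d=12, a=5
  k=8: m=31, d=1, a=62
d=1 and a=2a₀=62 at k=8, so the next step gives (m, d) = (31, 12) again — its k=1 value — and the period has length 8.

[31; 5, 5, 2, 8, 2, 5, 5, 62]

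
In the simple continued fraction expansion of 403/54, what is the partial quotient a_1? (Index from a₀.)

2

403 = 7·54 + 25   →  a_0 = 7
54 = 2·25 + 4   →  a_1 = 2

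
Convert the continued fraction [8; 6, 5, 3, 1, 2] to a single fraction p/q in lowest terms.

2930/359

Using pₖ = aₖpₖ₋₁ + pₖ₋₂ and qₖ = aₖqₖ₋₁ + qₖ₋₂:
  k=0: a=8, p=8, q=1
  k=1: a=6, p=49, q=6
  k=2: a=5, p=253, q=31
  k=3: a=3, p=808, q=99
  k=4: a=1, p=1061, q=130
  k=5: a=2, p=2930, q=359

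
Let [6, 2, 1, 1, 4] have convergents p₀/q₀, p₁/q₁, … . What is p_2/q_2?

19/3

Using pₖ = aₖpₖ₋₁ + pₖ₋₂, qₖ = aₖqₖ₋₁ + qₖ₋₂ (with p₋₁=1, p₋₂=0, q₋₁=0, q₋₂=1):
  k=0: a=6, p=6, q=1
  k=1: a=2, p=13, q=2
  k=2: a=1, p=19, q=3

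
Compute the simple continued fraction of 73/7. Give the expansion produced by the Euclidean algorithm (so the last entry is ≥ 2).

[10; 2, 3]

73 = 10×7 + 3
7 = 2×3 + 1
3 = 3×1 + 0  (stop)
So 73/7 = [10; 2, 3].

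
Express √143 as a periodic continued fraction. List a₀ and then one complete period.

a₀ = ⌊√143⌋ = 11.
With m₀=0, d₀=1 and mₖ₊₁ = dₖaₖ − mₖ, dₖ₊₁ = (n − mₖ₊₁²)/dₖ, aₖ₊₁ = ⌊(a₀+mₖ₊₁)/dₖ₊₁⌋:
  k=1: m=11, d=22, a=1
  k=2: m=11, d=1, a=22
d=1 and a=2a₀=22 at k=2, so the next step gives (m, d) = (11, 22) again — its k=1 value — and the period has length 2.

[11; 1, 22]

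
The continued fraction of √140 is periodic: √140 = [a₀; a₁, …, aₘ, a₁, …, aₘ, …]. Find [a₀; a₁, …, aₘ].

a₀ = ⌊√140⌋ = 11.
With m₀=0, d₀=1 and mₖ₊₁ = dₖaₖ − mₖ, dₖ₊₁ = (n − mₖ₊₁²)/dₖ, aₖ₊₁ = ⌊(a₀+mₖ₊₁)/dₖ₊₁⌋:
  k=1: m=11, d=19, a=1
  k=2: m=8, d=4, a=4
  k=3: m=8, d=19, a=1
  k=4: m=11, d=1, a=22
d=1 and a=2a₀=22 at k=4, so the next step gives (m, d) = (11, 19) again — its k=1 value — and the period has length 4.

[11; 1, 4, 1, 22]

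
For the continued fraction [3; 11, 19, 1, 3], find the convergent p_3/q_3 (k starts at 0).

Using pₖ = aₖpₖ₋₁ + pₖ₋₂, qₖ = aₖqₖ₋₁ + qₖ₋₂ (with p₋₁=1, p₋₂=0, q₋₁=0, q₋₂=1):
  k=0: a=3, p=3, q=1
  k=1: a=11, p=34, q=11
  k=2: a=19, p=649, q=210
  k=3: a=1, p=683, q=221

683/221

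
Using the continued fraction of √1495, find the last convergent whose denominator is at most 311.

√1495 = [38; 1, 1, 1, 76, …] (period length 4).
Convergents:
  p_0/q_0 = 38/1
  p_1/q_1 = 39/1
  p_2/q_2 = 77/2
  p_3/q_3 = 116/3
  p_4/q_4 = 8893/230
  p_5/q_5 = 9009/233
  p_6/q_6 = 17902/463
q_5 = 233 ≤ 311 < 463 = q_6, so the answer is 9009/233.

9009/233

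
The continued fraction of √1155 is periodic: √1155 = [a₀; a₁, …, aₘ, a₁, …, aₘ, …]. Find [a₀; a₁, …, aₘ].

a₀ = ⌊√1155⌋ = 33.

[33; 1, 66]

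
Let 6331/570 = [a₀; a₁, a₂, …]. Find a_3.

1

6331 = 11·570 + 61   →  a_0 = 11
570 = 9·61 + 21   →  a_1 = 9
61 = 2·21 + 19   →  a_2 = 2
21 = 1·19 + 2   →  a_3 = 1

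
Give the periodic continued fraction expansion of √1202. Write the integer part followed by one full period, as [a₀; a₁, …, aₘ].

[34; 1, 2, 34, 2, 1, 68]

a₀ = ⌊√1202⌋ = 34.
With m₀=0, d₀=1 and mₖ₊₁ = dₖaₖ − mₖ, dₖ₊₁ = (n − mₖ₊₁²)/dₖ, aₖ₊₁ = ⌊(a₀+mₖ₊₁)/dₖ₊₁⌋:
  k=1: m=34, d=46, a=1
  k=2: m=12, d=23, a=2
  k=3: m=34, d=2, a=34
  k=4: m=34, d=23, a=2
  k=5: m=12, d=46, a=1
  k=6: m=34, d=1, a=68
d=1 and a=2a₀=68 at k=6, so the next step gives (m, d) = (34, 46) again — its k=1 value — and the period has length 6.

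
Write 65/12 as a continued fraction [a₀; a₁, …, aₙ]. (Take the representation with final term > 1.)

[5; 2, 2, 2]

65 = 5*12 + 5
12 = 2*5 + 2
5 = 2*2 + 1
2 = 2*1 + 0  (stop)
So 65/12 = [5; 2, 2, 2].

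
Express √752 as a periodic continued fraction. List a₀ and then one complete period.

a₀ = ⌊√752⌋ = 27.
With m₀=0, d₀=1 and mₖ₊₁ = dₖaₖ − mₖ, dₖ₊₁ = (n − mₖ₊₁²)/dₖ, aₖ₊₁ = ⌊(a₀+mₖ₊₁)/dₖ₊₁⌋:
  k=1: m=27, d=23, a=2
  k=2: m=19, d=17, a=2
  k=3: m=15, d=31, a=1
  k=4: m=16, d=16, a=2
  k=5: m=16, d=31, a=1
  k=6: m=15, d=17, a=2
  k=7: m=19, d=23, a=2
  k=8: m=27, d=1, a=54
d=1 and a=2a₀=54 at k=8, so the next step gives (m, d) = (27, 23) again — its k=1 value — and the period has length 8.

[27; 2, 2, 1, 2, 1, 2, 2, 54]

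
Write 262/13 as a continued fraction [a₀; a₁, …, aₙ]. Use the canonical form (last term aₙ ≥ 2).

[20; 6, 2]

262 = 20×13 + 2
13 = 6×2 + 1
2 = 2×1 + 0  (stop)
So 262/13 = [20; 6, 2].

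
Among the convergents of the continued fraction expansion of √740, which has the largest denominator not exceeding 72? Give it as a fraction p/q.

1877/69

√740 = [27; 4, 1, 12, 1, 4, 54, …] (period length 6).
Convergents:
  p_0/q_0 = 27/1
  p_1/q_1 = 109/4
  p_2/q_2 = 136/5
  p_3/q_3 = 1741/64
  p_4/q_4 = 1877/69
  p_5/q_5 = 9249/340
q_4 = 69 ≤ 72 < 340 = q_5, so the answer is 1877/69.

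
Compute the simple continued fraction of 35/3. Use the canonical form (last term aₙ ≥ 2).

35 = 11·3 + 2
3 = 1·2 + 1
2 = 2·1 + 0  (stop)
So 35/3 = [11; 1, 2].

[11; 1, 2]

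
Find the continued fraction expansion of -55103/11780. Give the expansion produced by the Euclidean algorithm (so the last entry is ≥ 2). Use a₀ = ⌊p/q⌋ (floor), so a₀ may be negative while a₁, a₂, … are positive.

[-5; 3, 9, 1, 3, 5, 2, 8]

-55103 = -5*11780 + 3797
11780 = 3*3797 + 389
3797 = 9*389 + 296
389 = 1*296 + 93
296 = 3*93 + 17
93 = 5*17 + 8
17 = 2*8 + 1
8 = 8*1 + 0  (stop)
So -55103/11780 = [-5; 3, 9, 1, 3, 5, 2, 8].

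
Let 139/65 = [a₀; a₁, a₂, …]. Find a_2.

4

139 = 2·65 + 9   →  a_0 = 2
65 = 7·9 + 2   →  a_1 = 7
9 = 4·2 + 1   →  a_2 = 4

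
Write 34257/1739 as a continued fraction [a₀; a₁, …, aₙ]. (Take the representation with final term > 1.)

[19; 1, 2, 3, 13, 13]

34257 = 19·1739 + 1216
1739 = 1·1216 + 523
1216 = 2·523 + 170
523 = 3·170 + 13
170 = 13·13 + 1
13 = 13·1 + 0  (stop)
So 34257/1739 = [19; 1, 2, 3, 13, 13].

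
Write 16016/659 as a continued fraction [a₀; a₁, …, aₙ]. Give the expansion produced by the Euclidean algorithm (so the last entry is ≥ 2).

[24; 3, 3, 2, 1, 1, 3, 3]

16016 = 24×659 + 200
659 = 3×200 + 59
200 = 3×59 + 23
59 = 2×23 + 13
23 = 1×13 + 10
13 = 1×10 + 3
10 = 3×3 + 1
3 = 3×1 + 0  (stop)
So 16016/659 = [24; 3, 3, 2, 1, 1, 3, 3].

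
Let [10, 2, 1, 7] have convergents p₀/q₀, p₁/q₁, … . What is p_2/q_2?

31/3

Using pₖ = aₖpₖ₋₁ + pₖ₋₂, qₖ = aₖqₖ₋₁ + qₖ₋₂ (with p₋₁=1, p₋₂=0, q₋₁=0, q₋₂=1):
  k=0: a=10, p=10, q=1
  k=1: a=2, p=21, q=2
  k=2: a=1, p=31, q=3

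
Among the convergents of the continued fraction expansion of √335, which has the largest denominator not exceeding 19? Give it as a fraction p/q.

183/10

√335 = [18; 3, 3, 3, 36, …] (period length 4).
Convergents:
  p_0/q_0 = 18/1
  p_1/q_1 = 55/3
  p_2/q_2 = 183/10
  p_3/q_3 = 604/33
q_2 = 10 ≤ 19 < 33 = q_3, so the answer is 183/10.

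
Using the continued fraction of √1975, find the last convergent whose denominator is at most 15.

400/9

√1975 = [44; 2, 3, 1, 2, 1, 3, 2, 88, …] (period length 8).
Convergents:
  p_0/q_0 = 44/1
  p_1/q_1 = 89/2
  p_2/q_2 = 311/7
  p_3/q_3 = 400/9
  p_4/q_4 = 1111/25
q_3 = 9 ≤ 15 < 25 = q_4, so the answer is 400/9.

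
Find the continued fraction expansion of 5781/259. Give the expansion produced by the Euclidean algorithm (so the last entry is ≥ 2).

[22; 3, 8, 3, 3]

5781 = 22*259 + 83
259 = 3*83 + 10
83 = 8*10 + 3
10 = 3*3 + 1
3 = 3*1 + 0  (stop)
So 5781/259 = [22; 3, 8, 3, 3].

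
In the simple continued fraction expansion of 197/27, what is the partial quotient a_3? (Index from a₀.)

1

197 = 7·27 + 8   →  a_0 = 7
27 = 3·8 + 3   →  a_1 = 3
8 = 2·3 + 2   →  a_2 = 2
3 = 1·2 + 1   →  a_3 = 1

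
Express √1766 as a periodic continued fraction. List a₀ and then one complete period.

[42; 42, 84]

a₀ = ⌊√1766⌋ = 42.
With m₀=0, d₀=1 and mₖ₊₁ = dₖaₖ − mₖ, dₖ₊₁ = (n − mₖ₊₁²)/dₖ, aₖ₊₁ = ⌊(a₀+mₖ₊₁)/dₖ₊₁⌋:
  k=1: m=42, d=2, a=42
  k=2: m=42, d=1, a=84
d=1 and a=2a₀=84 at k=2, so the next step gives (m, d) = (42, 2) again — its k=1 value — and the period has length 2.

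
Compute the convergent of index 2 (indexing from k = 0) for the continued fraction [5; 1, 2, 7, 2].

Using pₖ = aₖpₖ₋₁ + pₖ₋₂, qₖ = aₖqₖ₋₁ + qₖ₋₂ (with p₋₁=1, p₋₂=0, q₋₁=0, q₋₂=1):
  k=0: a=5, p=5, q=1
  k=1: a=1, p=6, q=1
  k=2: a=2, p=17, q=3

17/3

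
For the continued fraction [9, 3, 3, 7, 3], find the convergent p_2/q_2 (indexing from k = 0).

93/10

Using pₖ = aₖpₖ₋₁ + pₖ₋₂, qₖ = aₖqₖ₋₁ + qₖ₋₂ (with p₋₁=1, p₋₂=0, q₋₁=0, q₋₂=1):
  k=0: a=9, p=9, q=1
  k=1: a=3, p=28, q=3
  k=2: a=3, p=93, q=10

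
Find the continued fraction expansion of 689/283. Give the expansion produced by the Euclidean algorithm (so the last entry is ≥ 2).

[2; 2, 3, 3, 12]

689 = 2·283 + 123
283 = 2·123 + 37
123 = 3·37 + 12
37 = 3·12 + 1
12 = 12·1 + 0  (stop)
So 689/283 = [2; 2, 3, 3, 12].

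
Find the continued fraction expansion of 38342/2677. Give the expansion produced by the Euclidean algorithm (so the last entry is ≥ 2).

[14; 3, 10, 6, 14]

38342 = 14×2677 + 864
2677 = 3×864 + 85
864 = 10×85 + 14
85 = 6×14 + 1
14 = 14×1 + 0  (stop)
So 38342/2677 = [14; 3, 10, 6, 14].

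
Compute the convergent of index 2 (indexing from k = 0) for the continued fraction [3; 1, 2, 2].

11/3

Using pₖ = aₖpₖ₋₁ + pₖ₋₂, qₖ = aₖqₖ₋₁ + qₖ₋₂ (with p₋₁=1, p₋₂=0, q₋₁=0, q₋₂=1):
  k=0: a=3, p=3, q=1
  k=1: a=1, p=4, q=1
  k=2: a=2, p=11, q=3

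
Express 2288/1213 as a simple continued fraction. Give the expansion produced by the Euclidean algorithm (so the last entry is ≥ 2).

2288 = 1*1213 + 1075
1213 = 1*1075 + 138
1075 = 7*138 + 109
138 = 1*109 + 29
109 = 3*29 + 22
29 = 1*22 + 7
22 = 3*7 + 1
7 = 7*1 + 0  (stop)
So 2288/1213 = [1; 1, 7, 1, 3, 1, 3, 7].

[1; 1, 7, 1, 3, 1, 3, 7]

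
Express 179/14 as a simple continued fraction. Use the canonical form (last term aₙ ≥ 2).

[12; 1, 3, 1, 2]

179 = 12·14 + 11
14 = 1·11 + 3
11 = 3·3 + 2
3 = 1·2 + 1
2 = 2·1 + 0  (stop)
So 179/14 = [12; 1, 3, 1, 2].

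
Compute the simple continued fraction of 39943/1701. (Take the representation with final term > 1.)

39943 = 23*1701 + 820
1701 = 2*820 + 61
820 = 13*61 + 27
61 = 2*27 + 7
27 = 3*7 + 6
7 = 1*6 + 1
6 = 6*1 + 0  (stop)
So 39943/1701 = [23; 2, 13, 2, 3, 1, 6].

[23; 2, 13, 2, 3, 1, 6]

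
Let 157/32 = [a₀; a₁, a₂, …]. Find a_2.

157 = 4·32 + 29   →  a_0 = 4
32 = 1·29 + 3   →  a_1 = 1
29 = 9·3 + 2   →  a_2 = 9

9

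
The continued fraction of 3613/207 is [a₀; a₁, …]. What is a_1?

2

3613 = 17·207 + 94   →  a_0 = 17
207 = 2·94 + 19   →  a_1 = 2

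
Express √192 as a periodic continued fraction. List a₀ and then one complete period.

a₀ = ⌊√192⌋ = 13.
With m₀=0, d₀=1 and mₖ₊₁ = dₖaₖ − mₖ, dₖ₊₁ = (n − mₖ₊₁²)/dₖ, aₖ₊₁ = ⌊(a₀+mₖ₊₁)/dₖ₊₁⌋:
  k=1: m=13, d=23, a=1
  k=2: m=10, d=4, a=5
  k=3: m=10, d=23, a=1
  k=4: m=13, d=1, a=26
d=1 and a=2a₀=26 at k=4, so the next step gives (m, d) = (13, 23) again — its k=1 value — and the period has length 4.

[13; 1, 5, 1, 26]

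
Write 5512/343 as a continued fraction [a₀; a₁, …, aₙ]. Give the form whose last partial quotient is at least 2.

5512 = 16*343 + 24
343 = 14*24 + 7
24 = 3*7 + 3
7 = 2*3 + 1
3 = 3*1 + 0  (stop)
So 5512/343 = [16; 14, 3, 2, 3].

[16; 14, 3, 2, 3]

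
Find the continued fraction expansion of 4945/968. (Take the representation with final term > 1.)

[5; 9, 4, 1, 1, 3, 3]

4945 = 5*968 + 105
968 = 9*105 + 23
105 = 4*23 + 13
23 = 1*13 + 10
13 = 1*10 + 3
10 = 3*3 + 1
3 = 3*1 + 0  (stop)
So 4945/968 = [5; 9, 4, 1, 1, 3, 3].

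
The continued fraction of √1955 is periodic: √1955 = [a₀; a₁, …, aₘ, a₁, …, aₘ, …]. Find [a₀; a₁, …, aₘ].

a₀ = ⌊√1955⌋ = 44.
With m₀=0, d₀=1 and mₖ₊₁ = dₖaₖ − mₖ, dₖ₊₁ = (n − mₖ₊₁²)/dₖ, aₖ₊₁ = ⌊(a₀+mₖ₊₁)/dₖ₊₁⌋:
  k=1: m=44, d=19, a=4
  k=2: m=32, d=49, a=1
  k=3: m=17, d=34, a=1
  k=4: m=17, d=49, a=1
  k=5: m=32, d=19, a=4
  k=6: m=44, d=1, a=88
d=1 and a=2a₀=88 at k=6, so the next step gives (m, d) = (44, 19) again — its k=1 value — and the period has length 6.

[44; 4, 1, 1, 1, 4, 88]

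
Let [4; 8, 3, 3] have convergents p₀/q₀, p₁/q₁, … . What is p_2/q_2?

Using pₖ = aₖpₖ₋₁ + pₖ₋₂, qₖ = aₖqₖ₋₁ + qₖ₋₂ (with p₋₁=1, p₋₂=0, q₋₁=0, q₋₂=1):
  k=0: a=4, p=4, q=1
  k=1: a=8, p=33, q=8
  k=2: a=3, p=103, q=25

103/25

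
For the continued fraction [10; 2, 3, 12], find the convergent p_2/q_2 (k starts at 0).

73/7

Using pₖ = aₖpₖ₋₁ + pₖ₋₂, qₖ = aₖqₖ₋₁ + qₖ₋₂ (with p₋₁=1, p₋₂=0, q₋₁=0, q₋₂=1):
  k=0: a=10, p=10, q=1
  k=1: a=2, p=21, q=2
  k=2: a=3, p=73, q=7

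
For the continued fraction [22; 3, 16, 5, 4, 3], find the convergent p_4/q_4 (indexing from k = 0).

23242/1041

Using pₖ = aₖpₖ₋₁ + pₖ₋₂, qₖ = aₖqₖ₋₁ + qₖ₋₂ (with p₋₁=1, p₋₂=0, q₋₁=0, q₋₂=1):
  k=0: a=22, p=22, q=1
  k=1: a=3, p=67, q=3
  k=2: a=16, p=1094, q=49
  k=3: a=5, p=5537, q=248
  k=4: a=4, p=23242, q=1041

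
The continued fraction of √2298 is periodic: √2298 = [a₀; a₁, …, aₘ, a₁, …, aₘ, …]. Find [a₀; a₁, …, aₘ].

a₀ = ⌊√2298⌋ = 47.
With m₀=0, d₀=1 and mₖ₊₁ = dₖaₖ − mₖ, dₖ₊₁ = (n − mₖ₊₁²)/dₖ, aₖ₊₁ = ⌊(a₀+mₖ₊₁)/dₖ₊₁⌋:
  k=1: m=47, d=89, a=1
  k=2: m=42, d=6, a=14
  k=3: m=42, d=89, a=1
  k=4: m=47, d=1, a=94
d=1 and a=2a₀=94 at k=4, so the next step gives (m, d) = (47, 89) again — its k=1 value — and the period has length 4.

[47; 1, 14, 1, 94]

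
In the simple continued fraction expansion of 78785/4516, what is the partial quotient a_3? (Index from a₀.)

78785 = 17·4516 + 2013   →  a_0 = 17
4516 = 2·2013 + 490   →  a_1 = 2
2013 = 4·490 + 53   →  a_2 = 4
490 = 9·53 + 13   →  a_3 = 9

9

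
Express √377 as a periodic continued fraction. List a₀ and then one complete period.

[19; 2, 2, 2, 38]

a₀ = ⌊√377⌋ = 19.
With m₀=0, d₀=1 and mₖ₊₁ = dₖaₖ − mₖ, dₖ₊₁ = (n − mₖ₊₁²)/dₖ, aₖ₊₁ = ⌊(a₀+mₖ₊₁)/dₖ₊₁⌋:
  k=1: m=19, d=16, a=2
  k=2: m=13, d=13, a=2
  k=3: m=13, d=16, a=2
  k=4: m=19, d=1, a=38
d=1 and a=2a₀=38 at k=4, so the next step gives (m, d) = (19, 16) again — its k=1 value — and the period has length 4.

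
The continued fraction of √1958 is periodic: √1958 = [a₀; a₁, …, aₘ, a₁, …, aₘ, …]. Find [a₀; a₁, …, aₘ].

[44; 4, 88]

a₀ = ⌊√1958⌋ = 44.
With m₀=0, d₀=1 and mₖ₊₁ = dₖaₖ − mₖ, dₖ₊₁ = (n − mₖ₊₁²)/dₖ, aₖ₊₁ = ⌊(a₀+mₖ₊₁)/dₖ₊₁⌋:
  k=1: m=44, d=22, a=4
  k=2: m=44, d=1, a=88
d=1 and a=2a₀=88 at k=2, so the next step gives (m, d) = (44, 22) again — its k=1 value — and the period has length 2.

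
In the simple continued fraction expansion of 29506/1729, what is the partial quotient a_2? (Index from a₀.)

29506 = 17·1729 + 113   →  a_0 = 17
1729 = 15·113 + 34   →  a_1 = 15
113 = 3·34 + 11   →  a_2 = 3

3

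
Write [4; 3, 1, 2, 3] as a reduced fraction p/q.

Using pₖ = aₖpₖ₋₁ + pₖ₋₂ and qₖ = aₖqₖ₋₁ + qₖ₋₂:
  k=0: a=4, p=4, q=1
  k=1: a=3, p=13, q=3
  k=2: a=1, p=17, q=4
  k=3: a=2, p=47, q=11
  k=4: a=3, p=158, q=37

158/37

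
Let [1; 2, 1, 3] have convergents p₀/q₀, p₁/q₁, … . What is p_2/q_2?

4/3

Using pₖ = aₖpₖ₋₁ + pₖ₋₂, qₖ = aₖqₖ₋₁ + qₖ₋₂ (with p₋₁=1, p₋₂=0, q₋₁=0, q₋₂=1):
  k=0: a=1, p=1, q=1
  k=1: a=2, p=3, q=2
  k=2: a=1, p=4, q=3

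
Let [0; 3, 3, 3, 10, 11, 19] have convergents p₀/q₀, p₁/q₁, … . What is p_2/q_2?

Using pₖ = aₖpₖ₋₁ + pₖ₋₂, qₖ = aₖqₖ₋₁ + qₖ₋₂ (with p₋₁=1, p₋₂=0, q₋₁=0, q₋₂=1):
  k=0: a=0, p=0, q=1
  k=1: a=3, p=1, q=3
  k=2: a=3, p=3, q=10

3/10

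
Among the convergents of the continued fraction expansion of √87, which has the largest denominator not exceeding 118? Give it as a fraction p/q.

513/55

√87 = [9; 3, 18, …] (period length 2).
Convergents:
  p_0/q_0 = 9/1
  p_1/q_1 = 28/3
  p_2/q_2 = 513/55
  p_3/q_3 = 1567/168
q_2 = 55 ≤ 118 < 168 = q_3, so the answer is 513/55.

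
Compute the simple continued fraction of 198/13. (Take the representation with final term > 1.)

[15; 4, 3]

198 = 15·13 + 3
13 = 4·3 + 1
3 = 3·1 + 0  (stop)
So 198/13 = [15; 4, 3].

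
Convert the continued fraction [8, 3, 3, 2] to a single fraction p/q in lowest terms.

191/23

Using pₖ = aₖpₖ₋₁ + pₖ₋₂ and qₖ = aₖqₖ₋₁ + qₖ₋₂:
  k=0: a=8, p=8, q=1
  k=1: a=3, p=25, q=3
  k=2: a=3, p=83, q=10
  k=3: a=2, p=191, q=23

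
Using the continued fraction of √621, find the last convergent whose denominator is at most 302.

7152/287

√621 = [24; 1, 11, 2, 11, 1, 48, …] (period length 6).
Convergents:
  p_0/q_0 = 24/1
  p_1/q_1 = 25/1
  p_2/q_2 = 299/12
  p_3/q_3 = 623/25
  p_4/q_4 = 7152/287
  p_5/q_5 = 7775/312
q_4 = 287 ≤ 302 < 312 = q_5, so the answer is 7152/287.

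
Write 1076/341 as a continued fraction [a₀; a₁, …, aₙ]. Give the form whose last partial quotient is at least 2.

[3; 6, 2, 3, 3, 2]

1076 = 3×341 + 53
341 = 6×53 + 23
53 = 2×23 + 7
23 = 3×7 + 2
7 = 3×2 + 1
2 = 2×1 + 0  (stop)
So 1076/341 = [3; 6, 2, 3, 3, 2].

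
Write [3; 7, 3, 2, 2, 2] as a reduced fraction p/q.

938/299

Using pₖ = aₖpₖ₋₁ + pₖ₋₂ and qₖ = aₖqₖ₋₁ + qₖ₋₂:
  k=0: a=3, p=3, q=1
  k=1: a=7, p=22, q=7
  k=2: a=3, p=69, q=22
  k=3: a=2, p=160, q=51
  k=4: a=2, p=389, q=124
  k=5: a=2, p=938, q=299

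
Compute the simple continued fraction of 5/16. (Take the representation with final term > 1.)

5 = 0*16 + 5
16 = 3*5 + 1
5 = 5*1 + 0  (stop)
So 5/16 = [0; 3, 5].

[0; 3, 5]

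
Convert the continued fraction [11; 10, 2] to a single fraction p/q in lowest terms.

233/21

Fold from the inside: start with 2/1.
  10 + 1/2 = 21/2
  11 + 2/21 = 233/21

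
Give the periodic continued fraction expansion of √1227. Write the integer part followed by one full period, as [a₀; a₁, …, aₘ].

[35; 35, 70]

a₀ = ⌊√1227⌋ = 35.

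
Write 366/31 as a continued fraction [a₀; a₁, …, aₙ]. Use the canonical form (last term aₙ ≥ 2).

366 = 11*31 + 25
31 = 1*25 + 6
25 = 4*6 + 1
6 = 6*1 + 0  (stop)
So 366/31 = [11; 1, 4, 6].

[11; 1, 4, 6]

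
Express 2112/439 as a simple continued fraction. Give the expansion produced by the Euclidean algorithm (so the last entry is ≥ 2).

2112 = 4×439 + 356
439 = 1×356 + 83
356 = 4×83 + 24
83 = 3×24 + 11
24 = 2×11 + 2
11 = 5×2 + 1
2 = 2×1 + 0  (stop)
So 2112/439 = [4; 1, 4, 3, 2, 5, 2].

[4; 1, 4, 3, 2, 5, 2]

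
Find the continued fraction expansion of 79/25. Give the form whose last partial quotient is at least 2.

[3; 6, 4]

79 = 3*25 + 4
25 = 6*4 + 1
4 = 4*1 + 0  (stop)
So 79/25 = [3; 6, 4].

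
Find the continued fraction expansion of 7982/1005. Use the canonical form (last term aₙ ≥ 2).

[7; 1, 16, 3, 19]

7982 = 7·1005 + 947
1005 = 1·947 + 58
947 = 16·58 + 19
58 = 3·19 + 1
19 = 19·1 + 0  (stop)
So 7982/1005 = [7; 1, 16, 3, 19].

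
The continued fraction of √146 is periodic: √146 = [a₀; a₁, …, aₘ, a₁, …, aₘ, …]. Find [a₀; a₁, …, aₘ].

[12; 12, 24]

a₀ = ⌊√146⌋ = 12.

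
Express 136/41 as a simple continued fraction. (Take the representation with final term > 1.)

136 = 3*41 + 13
41 = 3*13 + 2
13 = 6*2 + 1
2 = 2*1 + 0  (stop)
So 136/41 = [3; 3, 6, 2].

[3; 3, 6, 2]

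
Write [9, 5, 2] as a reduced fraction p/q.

101/11

Using pₖ = aₖpₖ₋₁ + pₖ₋₂ and qₖ = aₖqₖ₋₁ + qₖ₋₂:
  k=0: a=9, p=9, q=1
  k=1: a=5, p=46, q=5
  k=2: a=2, p=101, q=11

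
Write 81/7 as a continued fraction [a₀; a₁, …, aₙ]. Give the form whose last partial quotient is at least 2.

81 = 11*7 + 4
7 = 1*4 + 3
4 = 1*3 + 1
3 = 3*1 + 0  (stop)
So 81/7 = [11; 1, 1, 3].

[11; 1, 1, 3]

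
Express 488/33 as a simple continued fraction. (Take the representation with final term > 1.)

488 = 14*33 + 26
33 = 1*26 + 7
26 = 3*7 + 5
7 = 1*5 + 2
5 = 2*2 + 1
2 = 2*1 + 0  (stop)
So 488/33 = [14; 1, 3, 1, 2, 2].

[14; 1, 3, 1, 2, 2]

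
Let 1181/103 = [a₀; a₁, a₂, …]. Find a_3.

1

1181 = 11·103 + 48   →  a_0 = 11
103 = 2·48 + 7   →  a_1 = 2
48 = 6·7 + 6   →  a_2 = 6
7 = 1·6 + 1   →  a_3 = 1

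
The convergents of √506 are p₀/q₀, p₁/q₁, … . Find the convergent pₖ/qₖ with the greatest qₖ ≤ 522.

4049/180

√506 = [22; 2, 44, …] (period length 2).
Convergents:
  p_0/q_0 = 22/1
  p_1/q_1 = 45/2
  p_2/q_2 = 2002/89
  p_3/q_3 = 4049/180
  p_4/q_4 = 180158/8009
q_3 = 180 ≤ 522 < 8009 = q_4, so the answer is 4049/180.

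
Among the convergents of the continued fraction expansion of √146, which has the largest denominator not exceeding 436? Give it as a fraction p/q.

√146 = [12; 12, 24, …] (period length 2).
Convergents:
  p_0/q_0 = 12/1
  p_1/q_1 = 145/12
  p_2/q_2 = 3492/289
  p_3/q_3 = 42049/3480
q_2 = 289 ≤ 436 < 3480 = q_3, so the answer is 3492/289.

3492/289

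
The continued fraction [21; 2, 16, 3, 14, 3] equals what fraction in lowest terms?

Fold from the inside: start with 3/1.
  14 + 1/3 = 43/3
  3 + 3/43 = 132/43
  16 + 43/132 = 2155/132
  2 + 132/2155 = 4442/2155
  21 + 2155/4442 = 95437/4442

95437/4442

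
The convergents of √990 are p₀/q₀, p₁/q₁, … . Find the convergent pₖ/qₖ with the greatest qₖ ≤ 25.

√990 = [31; 2, 6, 2, 62, …] (period length 4).
Convergents:
  p_0/q_0 = 31/1
  p_1/q_1 = 63/2
  p_2/q_2 = 409/13
  p_3/q_3 = 881/28
q_2 = 13 ≤ 25 < 28 = q_3, so the answer is 409/13.

409/13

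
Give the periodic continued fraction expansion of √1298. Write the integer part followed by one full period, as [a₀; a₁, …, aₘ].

a₀ = ⌊√1298⌋ = 36.
With m₀=0, d₀=1 and mₖ₊₁ = dₖaₖ − mₖ, dₖ₊₁ = (n − mₖ₊₁²)/dₖ, aₖ₊₁ = ⌊(a₀+mₖ₊₁)/dₖ₊₁⌋:
  k=1: m=36, d=2, a=36
  k=2: m=36, d=1, a=72
d=1 and a=2a₀=72 at k=2, so the next step gives (m, d) = (36, 2) again — its k=1 value — and the period has length 2.

[36; 36, 72]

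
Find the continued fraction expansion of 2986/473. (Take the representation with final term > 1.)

[6; 3, 5, 9, 1, 2]

2986 = 6*473 + 148
473 = 3*148 + 29
148 = 5*29 + 3
29 = 9*3 + 2
3 = 1*2 + 1
2 = 2*1 + 0  (stop)
So 2986/473 = [6; 3, 5, 9, 1, 2].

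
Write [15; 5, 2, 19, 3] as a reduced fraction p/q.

Fold from the inside: start with 3/1.
  19 + 1/3 = 58/3
  2 + 3/58 = 119/58
  5 + 58/119 = 653/119
  15 + 119/653 = 9914/653

9914/653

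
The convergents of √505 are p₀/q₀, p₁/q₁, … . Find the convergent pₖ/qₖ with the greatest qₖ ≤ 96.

809/36

√505 = [22; 2, 8, 2, 44, …] (period length 4).
Convergents:
  p_0/q_0 = 22/1
  p_1/q_1 = 45/2
  p_2/q_2 = 382/17
  p_3/q_3 = 809/36
  p_4/q_4 = 35978/1601
q_3 = 36 ≤ 96 < 1601 = q_4, so the answer is 809/36.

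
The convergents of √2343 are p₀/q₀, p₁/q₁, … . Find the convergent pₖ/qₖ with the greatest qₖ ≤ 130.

4308/89

√2343 = [48; 2, 2, 8, 2, 2, 96, …] (period length 6).
Convergents:
  p_0/q_0 = 48/1
  p_1/q_1 = 97/2
  p_2/q_2 = 242/5
  p_3/q_3 = 2033/42
  p_4/q_4 = 4308/89
  p_5/q_5 = 10649/220
q_4 = 89 ≤ 130 < 220 = q_5, so the answer is 4308/89.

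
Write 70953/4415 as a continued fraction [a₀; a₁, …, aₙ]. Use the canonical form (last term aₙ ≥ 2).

[16; 14, 9, 2, 16]

70953 = 16·4415 + 313
4415 = 14·313 + 33
313 = 9·33 + 16
33 = 2·16 + 1
16 = 16·1 + 0  (stop)
So 70953/4415 = [16; 14, 9, 2, 16].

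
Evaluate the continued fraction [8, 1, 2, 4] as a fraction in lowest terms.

113/13

Using pₖ = aₖpₖ₋₁ + pₖ₋₂ and qₖ = aₖqₖ₋₁ + qₖ₋₂:
  k=0: a=8, p=8, q=1
  k=1: a=1, p=9, q=1
  k=2: a=2, p=26, q=3
  k=3: a=4, p=113, q=13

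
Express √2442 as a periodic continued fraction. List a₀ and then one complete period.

[49; 2, 2, 2, 98]

a₀ = ⌊√2442⌋ = 49.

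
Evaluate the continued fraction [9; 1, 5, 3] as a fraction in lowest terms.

Using pₖ = aₖpₖ₋₁ + pₖ₋₂ and qₖ = aₖqₖ₋₁ + qₖ₋₂:
  k=0: a=9, p=9, q=1
  k=1: a=1, p=10, q=1
  k=2: a=5, p=59, q=6
  k=3: a=3, p=187, q=19

187/19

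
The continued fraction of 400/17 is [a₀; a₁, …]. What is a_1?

400 = 23·17 + 9   →  a_0 = 23
17 = 1·9 + 8   →  a_1 = 1

1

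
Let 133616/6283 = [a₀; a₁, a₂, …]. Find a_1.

3

133616 = 21·6283 + 1673   →  a_0 = 21
6283 = 3·1673 + 1264   →  a_1 = 3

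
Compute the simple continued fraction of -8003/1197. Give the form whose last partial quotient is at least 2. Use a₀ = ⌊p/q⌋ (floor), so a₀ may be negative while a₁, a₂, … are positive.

-8003 = -7·1197 + 376
1197 = 3·376 + 69
376 = 5·69 + 31
69 = 2·31 + 7
31 = 4·7 + 3
7 = 2·3 + 1
3 = 3·1 + 0  (stop)
So -8003/1197 = [-7; 3, 5, 2, 4, 2, 3].

[-7; 3, 5, 2, 4, 2, 3]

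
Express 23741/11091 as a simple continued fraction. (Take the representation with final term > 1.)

[2; 7, 8, 1, 3, 7, 6]

23741 = 2×11091 + 1559
11091 = 7×1559 + 178
1559 = 8×178 + 135
178 = 1×135 + 43
135 = 3×43 + 6
43 = 7×6 + 1
6 = 6×1 + 0  (stop)
So 23741/11091 = [2; 7, 8, 1, 3, 7, 6].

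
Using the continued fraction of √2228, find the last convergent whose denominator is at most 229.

5617/119

√2228 = [47; 4, 1, 22, 1, 4, 94, …] (period length 6).
Convergents:
  p_0/q_0 = 47/1
  p_1/q_1 = 189/4
  p_2/q_2 = 236/5
  p_3/q_3 = 5381/114
  p_4/q_4 = 5617/119
  p_5/q_5 = 27849/590
q_4 = 119 ≤ 229 < 590 = q_5, so the answer is 5617/119.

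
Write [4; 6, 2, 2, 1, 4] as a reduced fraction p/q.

881/212

Using pₖ = aₖpₖ₋₁ + pₖ₋₂ and qₖ = aₖqₖ₋₁ + qₖ₋₂:
  k=0: a=4, p=4, q=1
  k=1: a=6, p=25, q=6
  k=2: a=2, p=54, q=13
  k=3: a=2, p=133, q=32
  k=4: a=1, p=187, q=45
  k=5: a=4, p=881, q=212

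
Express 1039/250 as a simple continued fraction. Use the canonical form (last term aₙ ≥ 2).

[4; 6, 2, 2, 3, 2]

1039 = 4*250 + 39
250 = 6*39 + 16
39 = 2*16 + 7
16 = 2*7 + 2
7 = 3*2 + 1
2 = 2*1 + 0  (stop)
So 1039/250 = [4; 6, 2, 2, 3, 2].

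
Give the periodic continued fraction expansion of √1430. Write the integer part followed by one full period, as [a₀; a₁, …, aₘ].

[37; 1, 4, 2, 2, 2, 4, 1, 74]

a₀ = ⌊√1430⌋ = 37.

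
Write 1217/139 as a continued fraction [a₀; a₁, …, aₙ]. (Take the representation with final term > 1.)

[8; 1, 3, 11, 3]

1217 = 8*139 + 105
139 = 1*105 + 34
105 = 3*34 + 3
34 = 11*3 + 1
3 = 3*1 + 0  (stop)
So 1217/139 = [8; 1, 3, 11, 3].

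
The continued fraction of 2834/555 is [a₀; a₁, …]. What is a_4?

2834 = 5·555 + 59   →  a_0 = 5
555 = 9·59 + 24   →  a_1 = 9
59 = 2·24 + 11   →  a_2 = 2
24 = 2·11 + 2   →  a_3 = 2
11 = 5·2 + 1   →  a_4 = 5

5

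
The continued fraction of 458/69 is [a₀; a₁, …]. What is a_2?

458 = 6·69 + 44   →  a_0 = 6
69 = 1·44 + 25   →  a_1 = 1
44 = 1·25 + 19   →  a_2 = 1

1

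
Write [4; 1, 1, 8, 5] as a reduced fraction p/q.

394/87

Using pₖ = aₖpₖ₋₁ + pₖ₋₂ and qₖ = aₖqₖ₋₁ + qₖ₋₂:
  k=0: a=4, p=4, q=1
  k=1: a=1, p=5, q=1
  k=2: a=1, p=9, q=2
  k=3: a=8, p=77, q=17
  k=4: a=5, p=394, q=87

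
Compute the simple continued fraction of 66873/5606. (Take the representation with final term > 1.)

[11; 1, 13, 19, 1, 19]

66873 = 11×5606 + 5207
5606 = 1×5207 + 399
5207 = 13×399 + 20
399 = 19×20 + 19
20 = 1×19 + 1
19 = 19×1 + 0  (stop)
So 66873/5606 = [11; 1, 13, 19, 1, 19].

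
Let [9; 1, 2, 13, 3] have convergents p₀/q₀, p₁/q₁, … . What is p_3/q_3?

387/40

Using pₖ = aₖpₖ₋₁ + pₖ₋₂, qₖ = aₖqₖ₋₁ + qₖ₋₂ (with p₋₁=1, p₋₂=0, q₋₁=0, q₋₂=1):
  k=0: a=9, p=9, q=1
  k=1: a=1, p=10, q=1
  k=2: a=2, p=29, q=3
  k=3: a=13, p=387, q=40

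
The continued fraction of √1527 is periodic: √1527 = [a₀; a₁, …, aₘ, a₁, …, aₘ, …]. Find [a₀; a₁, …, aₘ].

a₀ = ⌊√1527⌋ = 39.
With m₀=0, d₀=1 and mₖ₊₁ = dₖaₖ − mₖ, dₖ₊₁ = (n − mₖ₊₁²)/dₖ, aₖ₊₁ = ⌊(a₀+mₖ₊₁)/dₖ₊₁⌋:
  k=1: m=39, d=6, a=13
  k=2: m=39, d=1, a=78
d=1 and a=2a₀=78 at k=2, so the next step gives (m, d) = (39, 6) again — its k=1 value — and the period has length 2.

[39; 13, 78]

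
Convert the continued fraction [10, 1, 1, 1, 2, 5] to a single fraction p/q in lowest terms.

457/43

Using pₖ = aₖpₖ₋₁ + pₖ₋₂ and qₖ = aₖqₖ₋₁ + qₖ₋₂:
  k=0: a=10, p=10, q=1
  k=1: a=1, p=11, q=1
  k=2: a=1, p=21, q=2
  k=3: a=1, p=32, q=3
  k=4: a=2, p=85, q=8
  k=5: a=5, p=457, q=43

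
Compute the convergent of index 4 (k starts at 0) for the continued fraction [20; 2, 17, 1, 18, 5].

14361/701

Using pₖ = aₖpₖ₋₁ + pₖ₋₂, qₖ = aₖqₖ₋₁ + qₖ₋₂ (with p₋₁=1, p₋₂=0, q₋₁=0, q₋₂=1):
  k=0: a=20, p=20, q=1
  k=1: a=2, p=41, q=2
  k=2: a=17, p=717, q=35
  k=3: a=1, p=758, q=37
  k=4: a=18, p=14361, q=701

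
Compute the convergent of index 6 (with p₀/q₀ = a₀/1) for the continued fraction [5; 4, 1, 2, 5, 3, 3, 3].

Using pₖ = aₖpₖ₋₁ + pₖ₋₂, qₖ = aₖqₖ₋₁ + qₖ₋₂ (with p₋₁=1, p₋₂=0, q₋₁=0, q₋₂=1):
  k=0: a=5, p=5, q=1
  k=1: a=4, p=21, q=4
  k=2: a=1, p=26, q=5
  k=3: a=2, p=73, q=14
  k=4: a=5, p=391, q=75
  k=5: a=3, p=1246, q=239
  k=6: a=3, p=4129, q=792

4129/792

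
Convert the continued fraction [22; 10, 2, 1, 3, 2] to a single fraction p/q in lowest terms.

5723/259

Fold from the inside: start with 2/1.
  3 + 1/2 = 7/2
  1 + 2/7 = 9/7
  2 + 7/9 = 25/9
  10 + 9/25 = 259/25
  22 + 25/259 = 5723/259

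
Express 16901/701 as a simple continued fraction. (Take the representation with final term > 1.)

[24; 9, 9, 1, 1, 1, 2]

16901 = 24·701 + 77
701 = 9·77 + 8
77 = 9·8 + 5
8 = 1·5 + 3
5 = 1·3 + 2
3 = 1·2 + 1
2 = 2·1 + 0  (stop)
So 16901/701 = [24; 9, 9, 1, 1, 1, 2].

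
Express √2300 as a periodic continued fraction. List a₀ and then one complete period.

[47; 1, 22, 1, 94]

a₀ = ⌊√2300⌋ = 47.
With m₀=0, d₀=1 and mₖ₊₁ = dₖaₖ − mₖ, dₖ₊₁ = (n − mₖ₊₁²)/dₖ, aₖ₊₁ = ⌊(a₀+mₖ₊₁)/dₖ₊₁⌋:
  k=1: m=47, d=91, a=1
  k=2: m=44, d=4, a=22
  k=3: m=44, d=91, a=1
  k=4: m=47, d=1, a=94
d=1 and a=2a₀=94 at k=4, so the next step gives (m, d) = (47, 91) again — its k=1 value — and the period has length 4.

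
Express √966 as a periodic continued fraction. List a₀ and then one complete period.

[31; 12, 2, 2, 2, 12, 62]

a₀ = ⌊√966⌋ = 31.
With m₀=0, d₀=1 and mₖ₊₁ = dₖaₖ − mₖ, dₖ₊₁ = (n − mₖ₊₁²)/dₖ, aₖ₊₁ = ⌊(a₀+mₖ₊₁)/dₖ₊₁⌋:
  k=1: m=31, d=5, a=12
  k=2: m=29, d=25, a=2
  k=3: m=21, d=21, a=2
  k=4: m=21, d=25, a=2
  k=5: m=29, d=5, a=12
  k=6: m=31, d=1, a=62
d=1 and a=2a₀=62 at k=6, so the next step gives (m, d) = (31, 5) again — its k=1 value — and the period has length 6.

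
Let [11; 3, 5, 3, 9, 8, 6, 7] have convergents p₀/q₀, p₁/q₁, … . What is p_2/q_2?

181/16

Using pₖ = aₖpₖ₋₁ + pₖ₋₂, qₖ = aₖqₖ₋₁ + qₖ₋₂ (with p₋₁=1, p₋₂=0, q₋₁=0, q₋₂=1):
  k=0: a=11, p=11, q=1
  k=1: a=3, p=34, q=3
  k=2: a=5, p=181, q=16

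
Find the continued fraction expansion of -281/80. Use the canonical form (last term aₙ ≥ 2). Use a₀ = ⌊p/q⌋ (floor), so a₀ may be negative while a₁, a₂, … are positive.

-281 = -4·80 + 39
80 = 2·39 + 2
39 = 19·2 + 1
2 = 2·1 + 0  (stop)
So -281/80 = [-4; 2, 19, 2].

[-4; 2, 19, 2]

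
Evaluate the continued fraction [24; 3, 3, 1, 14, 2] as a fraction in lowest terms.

Fold from the inside: start with 2/1.
  14 + 1/2 = 29/2
  1 + 2/29 = 31/29
  3 + 29/31 = 122/31
  3 + 31/122 = 397/122
  24 + 122/397 = 9650/397

9650/397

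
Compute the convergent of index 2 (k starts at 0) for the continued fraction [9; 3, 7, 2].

205/22

Using pₖ = aₖpₖ₋₁ + pₖ₋₂, qₖ = aₖqₖ₋₁ + qₖ₋₂ (with p₋₁=1, p₋₂=0, q₋₁=0, q₋₂=1):
  k=0: a=9, p=9, q=1
  k=1: a=3, p=28, q=3
  k=2: a=7, p=205, q=22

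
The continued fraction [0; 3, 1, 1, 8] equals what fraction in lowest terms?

Fold from the inside: start with 8/1.
  1 + 1/8 = 9/8
  1 + 8/9 = 17/9
  3 + 9/17 = 60/17
  0 + 17/60 = 17/60

17/60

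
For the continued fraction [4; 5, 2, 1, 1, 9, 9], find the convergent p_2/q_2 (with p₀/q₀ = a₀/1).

46/11

Using pₖ = aₖpₖ₋₁ + pₖ₋₂, qₖ = aₖqₖ₋₁ + qₖ₋₂ (with p₋₁=1, p₋₂=0, q₋₁=0, q₋₂=1):
  k=0: a=4, p=4, q=1
  k=1: a=5, p=21, q=5
  k=2: a=2, p=46, q=11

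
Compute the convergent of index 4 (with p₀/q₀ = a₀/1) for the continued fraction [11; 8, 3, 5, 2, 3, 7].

3236/291

Using pₖ = aₖpₖ₋₁ + pₖ₋₂, qₖ = aₖqₖ₋₁ + qₖ₋₂ (with p₋₁=1, p₋₂=0, q₋₁=0, q₋₂=1):
  k=0: a=11, p=11, q=1
  k=1: a=8, p=89, q=8
  k=2: a=3, p=278, q=25
  k=3: a=5, p=1479, q=133
  k=4: a=2, p=3236, q=291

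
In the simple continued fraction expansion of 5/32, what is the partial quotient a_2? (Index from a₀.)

2

5 = 0·32 + 5   →  a_0 = 0
32 = 6·5 + 2   →  a_1 = 6
5 = 2·2 + 1   →  a_2 = 2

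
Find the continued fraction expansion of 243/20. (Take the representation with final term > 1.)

[12; 6, 1, 2]

243 = 12×20 + 3
20 = 6×3 + 2
3 = 1×2 + 1
2 = 2×1 + 0  (stop)
So 243/20 = [12; 6, 1, 2].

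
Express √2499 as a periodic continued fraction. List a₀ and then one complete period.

a₀ = ⌊√2499⌋ = 49.

[49; 1, 98]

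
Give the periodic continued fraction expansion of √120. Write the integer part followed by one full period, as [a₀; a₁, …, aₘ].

a₀ = ⌊√120⌋ = 10.
With m₀=0, d₀=1 and mₖ₊₁ = dₖaₖ − mₖ, dₖ₊₁ = (n − mₖ₊₁²)/dₖ, aₖ₊₁ = ⌊(a₀+mₖ₊₁)/dₖ₊₁⌋:
  k=1: m=10, d=20, a=1
  k=2: m=10, d=1, a=20
d=1 and a=2a₀=20 at k=2, so the next step gives (m, d) = (10, 20) again — its k=1 value — and the period has length 2.

[10; 1, 20]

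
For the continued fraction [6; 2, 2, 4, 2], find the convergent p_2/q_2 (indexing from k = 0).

32/5

Using pₖ = aₖpₖ₋₁ + pₖ₋₂, qₖ = aₖqₖ₋₁ + qₖ₋₂ (with p₋₁=1, p₋₂=0, q₋₁=0, q₋₂=1):
  k=0: a=6, p=6, q=1
  k=1: a=2, p=13, q=2
  k=2: a=2, p=32, q=5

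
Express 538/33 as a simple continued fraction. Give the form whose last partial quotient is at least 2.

538 = 16*33 + 10
33 = 3*10 + 3
10 = 3*3 + 1
3 = 3*1 + 0  (stop)
So 538/33 = [16; 3, 3, 3].

[16; 3, 3, 3]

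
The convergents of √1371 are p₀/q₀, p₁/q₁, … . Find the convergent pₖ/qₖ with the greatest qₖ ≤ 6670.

101417/2739

√1371 = [37; 37, 74, …] (period length 2).
Convergents:
  p_0/q_0 = 37/1
  p_1/q_1 = 1370/37
  p_2/q_2 = 101417/2739
  p_3/q_3 = 3753799/101380
q_2 = 2739 ≤ 6670 < 101380 = q_3, so the answer is 101417/2739.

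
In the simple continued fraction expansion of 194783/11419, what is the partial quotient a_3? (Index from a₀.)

194783 = 17·11419 + 660   →  a_0 = 17
11419 = 17·660 + 199   →  a_1 = 17
660 = 3·199 + 63   →  a_2 = 3
199 = 3·63 + 10   →  a_3 = 3

3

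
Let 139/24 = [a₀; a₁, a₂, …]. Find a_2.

139 = 5·24 + 19   →  a_0 = 5
24 = 1·19 + 5   →  a_1 = 1
19 = 3·5 + 4   →  a_2 = 3

3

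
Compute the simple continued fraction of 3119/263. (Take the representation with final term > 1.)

3119 = 11·263 + 226
263 = 1·226 + 37
226 = 6·37 + 4
37 = 9·4 + 1
4 = 4·1 + 0  (stop)
So 3119/263 = [11; 1, 6, 9, 4].

[11; 1, 6, 9, 4]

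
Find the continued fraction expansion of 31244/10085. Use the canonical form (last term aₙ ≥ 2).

[3; 10, 5, 13, 1, 13]

31244 = 3*10085 + 989
10085 = 10*989 + 195
989 = 5*195 + 14
195 = 13*14 + 13
14 = 1*13 + 1
13 = 13*1 + 0  (stop)
So 31244/10085 = [3; 10, 5, 13, 1, 13].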